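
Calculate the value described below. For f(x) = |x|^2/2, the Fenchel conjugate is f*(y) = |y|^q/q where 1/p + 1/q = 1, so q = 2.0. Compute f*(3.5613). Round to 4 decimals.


The conjugate exponent q satisfies 1/p + 1/q = 1.
p = 2, so q = 2/(2 - 1) = 2.0
|y|^q = 3.5613^2.0 = 12.6829
f*(3.5613) = 12.6829 / 2.0 = 6.3414


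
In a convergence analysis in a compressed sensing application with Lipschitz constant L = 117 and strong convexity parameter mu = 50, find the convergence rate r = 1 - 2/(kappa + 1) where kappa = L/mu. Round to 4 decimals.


Step 1: Compute the condition number.
kappa = L/mu = 117/50 = 2.34
Step 2: Compute the convergence rate.
r = 1 - 2/(kappa + 1) = 1 - 2*mu/(L + mu) = (L - mu)/(L + mu) = 67/167 = 0.4012


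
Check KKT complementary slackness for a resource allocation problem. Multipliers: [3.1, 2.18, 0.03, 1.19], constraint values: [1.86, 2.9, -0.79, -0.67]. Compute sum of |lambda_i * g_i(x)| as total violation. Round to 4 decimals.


KKT complementary slackness check:
lambda_1 * g_1 = 3.1 * 1.86 = 5.766
lambda_2 * g_2 = 2.18 * 2.9 = 6.322
lambda_3 * g_3 = 0.03 * -0.79 = -0.0237
lambda_4 * g_4 = 1.19 * -0.67 = -0.7973
Total violation = 5.766 + 6.322 + 0.0237 + 0.7973 = 12.909


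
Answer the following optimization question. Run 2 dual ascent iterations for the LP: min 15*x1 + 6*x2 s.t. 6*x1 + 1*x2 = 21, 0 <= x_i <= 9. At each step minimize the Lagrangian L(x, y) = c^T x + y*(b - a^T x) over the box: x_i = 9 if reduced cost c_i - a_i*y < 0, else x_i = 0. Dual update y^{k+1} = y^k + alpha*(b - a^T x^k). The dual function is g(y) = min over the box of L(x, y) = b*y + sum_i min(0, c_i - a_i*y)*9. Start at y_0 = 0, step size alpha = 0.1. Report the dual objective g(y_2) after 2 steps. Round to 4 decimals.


Dual ascent for LP: min 15*x1 + 6*x2, 6*x1 + 1*x2 = 21, 0 <= x_i <= 9
Step 1: y^k = 0.0, reduced costs: (15.0, 6.0)
  x^k = (0.0, 0.0), subgradient = b - a^T x = 21.0
  y^{k+1} = 0.0 + 0.1*21.0 = 2.1
Step 2: y^k = 2.1, reduced costs: (2.4, 3.9)
  x^k = (0.0, 0.0), subgradient = b - a^T x = 21.0
  y^{k+1} = 2.1 + 0.1*21.0 = 4.2
Dual objective at y_2 = 4.2: reduced costs (-10.2, 1.8), box minimizer x = (9.0, 0.0)
g(y_2) = b*y + (c1 - a1*y)*x1 + (c2 - a2*y)*x2 = 21*4.2 + (-10.2)*9.0 + 1.8*0.0 = 88.2 - 91.8 + 0.0 = -3.6


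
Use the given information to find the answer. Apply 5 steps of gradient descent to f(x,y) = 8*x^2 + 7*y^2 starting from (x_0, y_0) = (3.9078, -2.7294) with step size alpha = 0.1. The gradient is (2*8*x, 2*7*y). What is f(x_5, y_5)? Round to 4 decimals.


Gradient descent on f(x,y) = 8*x^2 + 7*y^2.
Starting point: (3.9078, -2.7294), alpha = 0.1
Step 1: grad_x = 2*8*3.9078 = 62.5248, grad_y = 2*7*-2.7294 = -38.2116
  x_1 = 3.9078 - 0.1*62.5248 = -2.3447
  y_1 = -2.7294 - 0.1*-38.2116 = 1.0918
Step 2: grad_x = 2*8*-2.3447 = -37.5149, grad_y = 2*7*1.0918 = 15.2846
  x_2 = -2.3447 - 0.1*-37.5149 = 1.4068
  y_2 = 1.0918 - 0.1*15.2846 = -0.4367
Step 3: grad_x = 2*8*1.4068 = 22.5089, grad_y = 2*7*-0.4367 = -6.1139
  x_3 = 1.4068 - 0.1*22.5089 = -0.8441
  y_3 = -0.4367 - 0.1*-6.1139 = 0.1747
Step 4: grad_x = 2*8*-0.8441 = -13.5054, grad_y = 2*7*0.1747 = 2.4455
  x_4 = -0.8441 - 0.1*-13.5054 = 0.5065
  y_4 = 0.1747 - 0.1*2.4455 = -0.0699
Step 5: grad_x = 2*8*0.5065 = 8.1032, grad_y = 2*7*-0.0699 = -0.9782
  x_5 = 0.5065 - 0.1*8.1032 = -0.3039
  y_5 = -0.0699 - 0.1*-0.9782 = 0.0279
f(-0.3039, 0.0279) = 8*(-0.3039)^2 + 7*0.0279^2 = 0.7442


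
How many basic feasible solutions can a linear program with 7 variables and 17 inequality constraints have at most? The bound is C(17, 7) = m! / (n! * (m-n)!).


Each vertex corresponds to some choice of n active constraints out of m, so the number of vertices is at most C(m, n) = m! / (n!(m-n)!).
m = 17, n = 7
Numerator: 17 * 16 * 15 * 14 * 13 * 12 * 11
Denominator: 7! = 5040
C(17, 7) = 19448


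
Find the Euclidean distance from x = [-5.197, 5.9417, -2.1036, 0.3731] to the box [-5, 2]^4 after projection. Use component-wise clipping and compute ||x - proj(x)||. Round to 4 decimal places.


Project each component onto [-5, 2].
clip(-5.197) = -5.0, clip(5.9417) = 2.0, clip(-2.1036) = -2.1036, clip(0.3731) = 0.3731
Projection = [-5.0, 2.0, -2.1036, 0.3731]
Squared diffs: [0.0388, 15.537, 0.0, 0.0]
Distance = sqrt(15.5758) = 3.9466


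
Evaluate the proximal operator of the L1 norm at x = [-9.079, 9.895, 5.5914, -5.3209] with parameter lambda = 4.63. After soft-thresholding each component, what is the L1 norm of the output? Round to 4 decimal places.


Soft-thresholding with lambda = 4.63:
prox(-9.079) = sign(-9.079)*max(|-9.079| - 4.63, 0) = -4.449
prox(9.895) = sign(9.895)*max(|9.895| - 4.63, 0) = 5.265
prox(5.5914) = sign(5.5914)*max(|5.5914| - 4.63, 0) = 0.9614
prox(-5.3209) = sign(-5.3209)*max(|-5.3209| - 4.63, 0) = -0.6909
prox(x) = [-4.449, 5.265, 0.9614, -0.6909]
||prox(x)||_1 = 4.449 + 5.265 + 0.9614 + 0.6909 = 11.3663


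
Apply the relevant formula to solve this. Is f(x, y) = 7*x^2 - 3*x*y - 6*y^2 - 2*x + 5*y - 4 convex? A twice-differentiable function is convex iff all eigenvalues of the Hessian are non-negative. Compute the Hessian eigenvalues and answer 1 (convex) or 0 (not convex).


The Hessian of f(x,y) = 7*x^2 - 3*x*y - 6*y^2 - 2*x + 5*y - 4 is:
H = [[14, -3], [-3, -12]]
Trace = 14 - 12 = 2
Determinant = 14*-12 - (-3)^2 = -177
Discriminant = (2)^2 - 4*-177 = 712.0
Eigenvalues: lambda_1 = -12.3417, lambda_2 = 14.3417
The function is not convex.

0


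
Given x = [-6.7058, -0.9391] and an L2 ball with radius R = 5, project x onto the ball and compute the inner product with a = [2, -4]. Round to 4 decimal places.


Step 1: Compute ||x|| (intermediates to 6 decimals).
||x|| = sqrt((-6.7058)^2 + (-0.9391)^2) = 6.771238
Step 2: Project.
Since ||x|| > R, scale = R/||x|| = 5/6.771238 = 0.738417, proj(x) = scale * x
proj(x) = [-4.951677, -0.693447]
Step 3: Dot product.
a^T * proj(x) = 2*(-4.951677) - 4*(-0.693447) = -7.1296


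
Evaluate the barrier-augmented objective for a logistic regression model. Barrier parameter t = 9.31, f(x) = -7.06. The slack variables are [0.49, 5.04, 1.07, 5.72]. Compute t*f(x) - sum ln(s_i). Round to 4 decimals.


Step 1: Compute log-barrier.
ln values: [-0.7133, 1.6174, 0.0677, 1.744]
phi = -(-0.7133 + 1.6174 + 0.0677 + 1.744) = -2.7157
Step 2: Compute augmented objective.
t*f(x) = 9.31*-7.06 = -65.7286
Total = -65.7286 - 2.7157 = -68.4443


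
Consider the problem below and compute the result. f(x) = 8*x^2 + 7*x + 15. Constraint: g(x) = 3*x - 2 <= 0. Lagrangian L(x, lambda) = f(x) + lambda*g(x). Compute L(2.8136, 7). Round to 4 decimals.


Step 1: Evaluate f(x).
f(2.8136) = 8*2.8136^2 + 7*2.8136 + 15 = 98.026
Step 2: Evaluate g(x).
g(2.8136) = 3*2.8136 - 2 = 6.4408
Step 3: Compute Lagrangian.
L = 98.026 + 7*6.4408 = 143.1116


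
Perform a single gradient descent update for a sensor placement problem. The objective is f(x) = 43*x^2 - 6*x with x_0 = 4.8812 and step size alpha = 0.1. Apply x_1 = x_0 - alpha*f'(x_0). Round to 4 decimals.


We compute the gradient at x_0 and apply the update.
f'(x) = 86*x - 6
f'(4.8812) = 86*4.8812 - 6 = 413.7832
x_1 = 4.8812 - 0.1*413.7832 = -36.4971


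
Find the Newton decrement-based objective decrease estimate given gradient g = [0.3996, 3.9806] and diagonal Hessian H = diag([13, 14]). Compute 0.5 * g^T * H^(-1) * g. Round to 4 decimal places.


Step 1: H is diagonal, so H^(-1) * g = [0.0307, 0.2843].
Step 2: g^T H^(-1) g = sum_i g_i^2 / H_ii
  = (0.3996)^2/13 + (3.9806)^2/14
  = 0.0123 + 1.1318 = 1.1441
Step 3: Objective decrease = 0.5 * g^T H^(-1) g = 0.572


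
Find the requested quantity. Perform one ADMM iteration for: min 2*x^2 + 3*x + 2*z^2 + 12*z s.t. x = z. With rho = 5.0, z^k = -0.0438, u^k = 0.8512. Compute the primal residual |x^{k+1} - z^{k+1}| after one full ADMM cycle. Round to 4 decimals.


ADMM iteration with rho = 5.0, z^k = -0.0438, u^k = 0.8512
Step 1: x-update.
Minimize 2*x^2 + 3*x + (5.0/2)*(x + 0.0438 + 0.8512)^2
FOC: (2*2 + 5.0)*x = -3 + 5.0*(-0.0438 - 0.8512)
x^{k+1} = -0.8306
Step 2: z-update.
Minimize 2*z^2 + 12*z + (5.0/2)*(-0.8306 - z + 0.8512)^2
FOC: (2*2 + 5.0)*z = -12 + 5.0*(-0.8306 + 0.8512)
z^{k+1} = -1.3219
Step 3: u-update.
u^{k+1} = 0.8512 - 0.8306 + 1.3219 = 1.3425
Step 4: Primal residual = |-0.8306 + 1.3219| = 0.4913


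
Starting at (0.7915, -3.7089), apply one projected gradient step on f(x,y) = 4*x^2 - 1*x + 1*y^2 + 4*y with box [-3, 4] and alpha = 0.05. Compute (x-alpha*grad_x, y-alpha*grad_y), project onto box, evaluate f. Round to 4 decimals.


Step 1: Compute gradient at (0.7915, -3.7089).
grad_x = 2*4*0.7915 - 1 = 5.332
grad_y = 2*1*-3.7089 + 4 = -3.4178
Step 2: Gradient step.
x_raw = 0.7915 - 0.05*5.332 = 0.5249
y_raw = -3.7089 - 0.05*-3.4178 = -3.538
Step 3: Project onto [-3, 4].
x_proj = clip(0.5249) = 0.5249
y_proj = clip(-3.538) = -3.0
Step 4: Evaluate f.
f(0.5249, -3.0) = -2.4228


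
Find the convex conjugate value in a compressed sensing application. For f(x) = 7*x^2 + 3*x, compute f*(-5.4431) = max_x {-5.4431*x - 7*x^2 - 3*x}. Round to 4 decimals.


f*(y) = sup_x {y*x - a*x^2 - b*x} = sup_x {(y-b)*x - a*x^2}
FOC: (y - b) - 2a*x = 0 => x* = (y - b)/(2a)
x* = (-5.4431 - 3)/(2*7) = -0.6031
f*(-5.4431) = (y-b)^2/(4a) = (-5.4431 - 3)^2/(4*7)
= 71.2859/28 = 2.5459


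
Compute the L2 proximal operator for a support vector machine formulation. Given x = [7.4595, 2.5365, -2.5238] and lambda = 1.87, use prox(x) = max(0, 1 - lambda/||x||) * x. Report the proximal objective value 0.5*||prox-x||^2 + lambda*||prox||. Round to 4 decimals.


Step 1: Compute ||x||.
||x|| = 8.2733
Step 2: Compute scaling factor.
scale = max(0, 1 - 1.87/8.2733) = 0.774
Step 3: prox(x) = [5.7734, 1.9632, -1.9533]
||prox(x)|| = 6.4033
Step 4: Proximal objective.
0.5*||prox-x||^2 = 1.7485
lambda*||prox|| = 11.9742
Total = 13.7226


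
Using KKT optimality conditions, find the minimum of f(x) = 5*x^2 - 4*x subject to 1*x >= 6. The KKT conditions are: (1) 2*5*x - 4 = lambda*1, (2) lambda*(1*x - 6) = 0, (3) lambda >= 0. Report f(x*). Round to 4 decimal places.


Step 1: Try lambda = 0 (constraint inactive).
x_unc = 4/(2*5) = 0.4
Check: 1*0.4 = 0.4 < 6 -- violated!
Step 2: Constraint must be active: 1*x = 6
x* = 6/1 = 6.0
lambda = (2*5*6.0 - 4)/1 = 56.0
Step 3: Compute optimal value.
f(x*) = 5*6.0^2 - 4*6.0 = 156.0


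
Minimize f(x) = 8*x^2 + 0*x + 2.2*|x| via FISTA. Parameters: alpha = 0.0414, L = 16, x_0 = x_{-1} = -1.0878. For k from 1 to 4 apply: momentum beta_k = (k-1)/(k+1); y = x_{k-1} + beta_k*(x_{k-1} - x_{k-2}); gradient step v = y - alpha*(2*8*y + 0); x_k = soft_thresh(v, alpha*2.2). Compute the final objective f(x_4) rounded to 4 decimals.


FISTA on f(x) = 8*x^2 + 0*x + 2.2*|x|
L = 16, alpha = 0.0414
Iteration 1: beta = 0.0, y = -1.0878 + 0.0*(-1.0878 + 1.0878) = -1.0878
  grad(y) = -17.4048, v = y - alpha*grad = -0.3672
  prox(v) = soft_thresh(-0.3672, 0.0911) = -0.2762
Iteration 2: beta = 0.3333, y = -0.2762 + 0.3333*(-0.2762 + 1.0878) = -0.0056
  grad(y) = -0.0898, v = y - alpha*grad = -0.0019
  prox(v) = soft_thresh(-0.0019, 0.0911) = 0.0
Iteration 3: beta = 0.5, y = 0.0 + 0.5*(0.0 + 0.2762) = 0.1381
  grad(y) = 2.2093, v = y - alpha*grad = 0.0466
  prox(v) = soft_thresh(0.0466, 0.0911) = 0.0
Iteration 4: beta = 0.6, y = 0.0 + 0.6*(0.0 - 0.0) = 0.0
  grad(y) = 0.0, v = y - alpha*grad = 0.0
  prox(v) = soft_thresh(0.0, 0.0911) = 0.0
f(x_4) = 8*0.0^2 + 0*0.0 + 2.2*|0.0| = 0.0


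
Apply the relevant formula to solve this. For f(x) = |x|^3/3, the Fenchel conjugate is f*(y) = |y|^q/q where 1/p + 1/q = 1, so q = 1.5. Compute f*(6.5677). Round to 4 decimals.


The conjugate exponent q satisfies 1/p + 1/q = 1.
p = 3, so q = 3/(3 - 1) = 1.5
|y|^q = 6.5677^1.5 = 16.8314
f*(6.5677) = 16.8314 / 1.5 = 11.2209


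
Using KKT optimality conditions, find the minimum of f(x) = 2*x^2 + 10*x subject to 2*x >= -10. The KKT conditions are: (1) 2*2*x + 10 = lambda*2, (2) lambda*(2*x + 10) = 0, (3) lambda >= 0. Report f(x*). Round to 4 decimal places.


Step 1: Try lambda = 0 (constraint inactive).
Stationarity: 2*2*x + 10 = 0
x* = -10/(2*2) = -2.5
Check constraint: 2*-2.5 = -5.0 >= -10 -- satisfied.
Step 2: Compute optimal value.
f(x*) = 2*(-2.5)^2 + 10*(-2.5) = -12.5


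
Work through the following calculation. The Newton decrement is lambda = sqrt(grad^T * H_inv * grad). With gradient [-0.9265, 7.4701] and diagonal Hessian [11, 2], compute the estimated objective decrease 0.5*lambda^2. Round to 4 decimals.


Step 1: H is diagonal, so H^(-1) * g = [-0.0842, 3.7351].
Step 2: g^T H^(-1) g = sum_i g_i^2 / H_ii
  = (-0.9265)^2/11 + (7.4701)^2/2
  = 0.078 + 27.9012 = 27.9792
Step 3: Objective decrease = 0.5 * g^T H^(-1) g = 13.9896


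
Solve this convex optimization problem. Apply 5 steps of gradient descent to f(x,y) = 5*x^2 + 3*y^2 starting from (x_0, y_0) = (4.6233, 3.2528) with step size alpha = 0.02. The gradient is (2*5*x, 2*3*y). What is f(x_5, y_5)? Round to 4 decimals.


Gradient descent on f(x,y) = 5*x^2 + 3*y^2.
Starting point: (4.6233, 3.2528), alpha = 0.02
Step 1: grad_x = 2*5*4.6233 = 46.233, grad_y = 2*3*3.2528 = 19.5168
  x_1 = 4.6233 - 0.02*46.233 = 3.6986
  y_1 = 3.2528 - 0.02*19.5168 = 2.8625
Step 2: grad_x = 2*5*3.6986 = 36.9864, grad_y = 2*3*2.8625 = 17.1748
  x_2 = 3.6986 - 0.02*36.9864 = 2.9589
  y_2 = 2.8625 - 0.02*17.1748 = 2.519
Step 3: grad_x = 2*5*2.9589 = 29.5891, grad_y = 2*3*2.519 = 15.1138
  x_3 = 2.9589 - 0.02*29.5891 = 2.3671
  y_3 = 2.519 - 0.02*15.1138 = 2.2167
Step 4: grad_x = 2*5*2.3671 = 23.6713, grad_y = 2*3*2.2167 = 13.3002
  x_4 = 2.3671 - 0.02*23.6713 = 1.8937
  y_4 = 2.2167 - 0.02*13.3002 = 1.9507
Step 5: grad_x = 2*5*1.8937 = 18.937, grad_y = 2*3*1.9507 = 11.7041
  x_5 = 1.8937 - 0.02*18.937 = 1.515
  y_5 = 1.9507 - 0.02*11.7041 = 1.7166
f(1.515, 1.7166) = 5*1.515^2 + 3*1.7166^2 = 20.3158


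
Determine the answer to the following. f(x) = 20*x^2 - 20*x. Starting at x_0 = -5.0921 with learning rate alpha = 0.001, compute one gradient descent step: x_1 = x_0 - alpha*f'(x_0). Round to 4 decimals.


We compute the gradient at x_0 and apply the update.
f'(x) = 40*x - 20
f'(-5.0921) = 40*-5.0921 - 20 = -223.684
x_1 = -5.0921 - 0.001*-223.684 = -4.8684


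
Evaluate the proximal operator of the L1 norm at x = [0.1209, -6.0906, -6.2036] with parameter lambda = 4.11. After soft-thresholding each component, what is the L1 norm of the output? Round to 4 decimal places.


Soft-thresholding with lambda = 4.11:
prox(0.1209) = sign(0.1209)*max(|0.1209| - 4.11, 0) = 0.0
prox(-6.0906) = sign(-6.0906)*max(|-6.0906| - 4.11, 0) = -1.9806
prox(-6.2036) = sign(-6.2036)*max(|-6.2036| - 4.11, 0) = -2.0936
prox(x) = [0.0, -1.9806, -2.0936]
||prox(x)||_1 = 0.0 + 1.9806 + 2.0936 = 4.0742


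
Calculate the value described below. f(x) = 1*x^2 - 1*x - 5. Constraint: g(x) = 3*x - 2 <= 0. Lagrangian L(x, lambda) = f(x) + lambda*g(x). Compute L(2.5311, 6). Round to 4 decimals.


Step 1: Evaluate f(x).
f(2.5311) = 1*2.5311^2 - 1*2.5311 - 5 = -1.1246
Step 2: Evaluate g(x).
g(2.5311) = 3*2.5311 - 2 = 5.5933
Step 3: Compute Lagrangian.
L = -1.1246 + 6*5.5933 = 32.4352


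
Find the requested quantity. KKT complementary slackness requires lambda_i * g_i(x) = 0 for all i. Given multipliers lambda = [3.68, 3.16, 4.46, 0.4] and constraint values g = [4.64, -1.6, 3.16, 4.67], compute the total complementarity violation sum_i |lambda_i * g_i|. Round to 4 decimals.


KKT complementary slackness check:
lambda_1 * g_1 = 3.68 * 4.64 = 17.0752
lambda_2 * g_2 = 3.16 * -1.6 = -5.056
lambda_3 * g_3 = 4.46 * 3.16 = 14.0936
lambda_4 * g_4 = 0.4 * 4.67 = 1.868
Total violation = 17.0752 + 5.056 + 14.0936 + 1.868 = 38.0928


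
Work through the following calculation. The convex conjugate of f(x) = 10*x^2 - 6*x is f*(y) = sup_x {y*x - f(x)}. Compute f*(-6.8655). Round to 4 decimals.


f*(y) = sup_x {y*x - a*x^2 - b*x} = sup_x {(y-b)*x - a*x^2}
FOC: (y - b) - 2a*x = 0 => x* = (y - b)/(2a)
x* = (-6.8655 + 6)/(2*10) = -0.0433
f*(-6.8655) = (y-b)^2/(4a) = (-6.8655 + 6)^2/(4*10)
= 0.7491/40 = 0.0187


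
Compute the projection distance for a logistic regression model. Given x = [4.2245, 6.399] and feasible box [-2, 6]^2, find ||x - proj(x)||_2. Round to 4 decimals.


Project each component onto [-2, 6].
clip(4.2245) = 4.2245, clip(6.399) = 6.0
Projection = [4.2245, 6.0]
Squared diffs: [0.0, 0.1592]
Distance = sqrt(0.1592) = 0.399


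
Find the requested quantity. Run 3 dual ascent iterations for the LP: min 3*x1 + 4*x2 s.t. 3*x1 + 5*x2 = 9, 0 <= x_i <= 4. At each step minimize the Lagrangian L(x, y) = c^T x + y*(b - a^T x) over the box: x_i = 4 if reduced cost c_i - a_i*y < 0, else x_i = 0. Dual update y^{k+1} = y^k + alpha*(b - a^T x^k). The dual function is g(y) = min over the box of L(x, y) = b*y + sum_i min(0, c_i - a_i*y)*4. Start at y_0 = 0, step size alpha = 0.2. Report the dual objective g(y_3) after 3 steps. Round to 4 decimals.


Dual ascent for LP: min 3*x1 + 4*x2, 3*x1 + 5*x2 = 9, 0 <= x_i <= 4
Step 1: y^k = 0.0, reduced costs: (3.0, 4.0)
  x^k = (0.0, 0.0), subgradient = b - a^T x = 9.0
  y^{k+1} = 0.0 + 0.2*9.0 = 1.8
Step 2: y^k = 1.8, reduced costs: (-2.4, -5.0)
  x^k = (4.0, 4.0), subgradient = b - a^T x = -23.0
  y^{k+1} = 1.8 + 0.2*-23.0 = -2.8
Step 3: y^k = -2.8, reduced costs: (11.4, 18.0)
  x^k = (0.0, 0.0), subgradient = b - a^T x = 9.0
  y^{k+1} = -2.8 + 0.2*9.0 = -1.0
Dual objective at y_3 = -1.0: reduced costs (6.0, 9.0), box minimizer x = (0.0, 0.0)
g(y_3) = b*y + (c1 - a1*y)*x1 + (c2 - a2*y)*x2 = 9*(-1.0) + 6.0*0.0 + 9.0*0.0 = -9.0 + 0.0 + 0.0 = -9.0


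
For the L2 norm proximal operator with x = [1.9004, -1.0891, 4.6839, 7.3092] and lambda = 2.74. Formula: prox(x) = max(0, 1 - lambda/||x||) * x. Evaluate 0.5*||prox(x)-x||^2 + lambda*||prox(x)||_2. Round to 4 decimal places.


Step 1: Compute ||x||.
||x|| = 8.9533
Step 2: Compute scaling factor.
scale = max(0, 1 - 2.74/8.9533) = 0.694
Step 3: prox(x) = [1.3188, -0.7558, 3.2505, 5.0723]
||prox(x)|| = 6.2133
Step 4: Proximal objective.
0.5*||prox-x||^2 = 3.7538
lambda*||prox|| = 17.0244
Total = 20.7782


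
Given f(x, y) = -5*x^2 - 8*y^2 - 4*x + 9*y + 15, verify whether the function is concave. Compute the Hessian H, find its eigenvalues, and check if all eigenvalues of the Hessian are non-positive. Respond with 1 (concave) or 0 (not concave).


The Hessian of f(x,y) = -5*x^2 - 8*y^2 - 4*x + 9*y + 15 is:
H = [[-10, 0], [0, -16]]
Trace = -10 - 16 = -26
Determinant = -10*-16 - (0)^2 = 160
Discriminant = (-26)^2 - 4*160 = 36.0
Eigenvalues: lambda_1 = -16.0, lambda_2 = -10.0
The function is concave.

1


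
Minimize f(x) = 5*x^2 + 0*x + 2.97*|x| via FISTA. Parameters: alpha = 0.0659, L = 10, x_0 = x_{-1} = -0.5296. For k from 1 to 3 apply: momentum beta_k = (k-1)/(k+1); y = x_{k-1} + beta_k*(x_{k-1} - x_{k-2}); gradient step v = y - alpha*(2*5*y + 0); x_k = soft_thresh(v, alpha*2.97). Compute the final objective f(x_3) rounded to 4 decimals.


FISTA on f(x) = 5*x^2 + 0*x + 2.97*|x|
L = 10, alpha = 0.0659
Iteration 1: beta = 0.0, y = -0.5296 + 0.0*(-0.5296 + 0.5296) = -0.5296
  grad(y) = -5.296, v = y - alpha*grad = -0.1806
  prox(v) = soft_thresh(-0.1806, 0.1957) = 0.0
Iteration 2: beta = 0.3333, y = 0.0 + 0.3333*(0.0 + 0.5296) = 0.1765
  grad(y) = 1.7653, v = y - alpha*grad = 0.0602
  prox(v) = soft_thresh(0.0602, 0.1957) = 0.0
Iteration 3: beta = 0.5, y = 0.0 + 0.5*(0.0 - 0.0) = 0.0
  grad(y) = 0.0, v = y - alpha*grad = 0.0
  prox(v) = soft_thresh(0.0, 0.1957) = 0.0
f(x_3) = 5*0.0^2 + 0*0.0 + 2.97*|0.0| = 0.0


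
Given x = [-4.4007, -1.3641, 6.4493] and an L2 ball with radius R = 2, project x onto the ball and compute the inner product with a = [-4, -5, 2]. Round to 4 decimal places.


Step 1: Compute ||x|| (intermediates to 6 decimals).
||x|| = sqrt((-4.4007)^2 + (-1.3641)^2 + 6.4493^2) = 7.925932
Step 2: Project.
Since ||x|| > R, scale = R/||x|| = 2/7.925932 = 0.252336, proj(x) = scale * x
proj(x) = [-1.110455, -0.344212, 1.627391]
Step 3: Dot product.
a^T * proj(x) = -4*(-1.110455) - 5*(-0.344212) + 2*1.627391 = 9.4177


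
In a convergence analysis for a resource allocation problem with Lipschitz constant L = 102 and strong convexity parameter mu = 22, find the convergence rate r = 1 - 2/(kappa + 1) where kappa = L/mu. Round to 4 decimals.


Step 1: Compute the condition number.
kappa = L/mu = 102/22 = 4.6364
Step 2: Compute the convergence rate.
r = 1 - 2/(kappa + 1) = 1 - 2*mu/(L + mu) = (L - mu)/(L + mu) = 80/124 = 0.6452


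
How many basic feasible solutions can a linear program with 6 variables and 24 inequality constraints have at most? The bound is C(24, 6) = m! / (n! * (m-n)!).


Each vertex corresponds to some choice of n active constraints out of m, so the number of vertices is at most C(m, n) = m! / (n!(m-n)!).
m = 24, n = 6
Numerator: 24 * 23 * 22 * 21 * 20 * 19
Denominator: 6! = 720
C(24, 6) = 134596


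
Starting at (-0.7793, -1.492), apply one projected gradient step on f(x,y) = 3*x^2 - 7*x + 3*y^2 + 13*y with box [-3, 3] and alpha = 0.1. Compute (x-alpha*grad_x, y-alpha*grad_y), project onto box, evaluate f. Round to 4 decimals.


Step 1: Compute gradient at (-0.7793, -1.492).
grad_x = 2*3*-0.7793 - 7 = -11.6758
grad_y = 2*3*-1.492 + 13 = 4.048
Step 2: Gradient step.
x_raw = -0.7793 - 0.1*-11.6758 = 0.3883
y_raw = -1.492 - 0.1*4.048 = -1.8968
Step 3: Project onto [-3, 3].
x_proj = clip(0.3883) = 0.3883
y_proj = clip(-1.8968) = -1.8968
Step 4: Evaluate f.
f(0.3883, -1.8968) = -16.1305


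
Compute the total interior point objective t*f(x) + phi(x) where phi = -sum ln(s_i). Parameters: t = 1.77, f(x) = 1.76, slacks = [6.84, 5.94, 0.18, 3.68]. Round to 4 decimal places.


Step 1: Compute log-barrier.
ln values: [1.9228, 1.7817, -1.7148, 1.3029]
phi = -(1.9228 + 1.7817 - 1.7148 + 1.3029) = -3.2926
Step 2: Compute augmented objective.
t*f(x) = 1.77*1.76 = 3.1152
Total = 3.1152 - 3.2926 = -0.1774


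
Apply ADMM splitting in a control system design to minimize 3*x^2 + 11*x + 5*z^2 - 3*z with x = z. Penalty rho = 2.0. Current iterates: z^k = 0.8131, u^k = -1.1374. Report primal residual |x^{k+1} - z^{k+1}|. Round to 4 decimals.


ADMM iteration with rho = 2.0, z^k = 0.8131, u^k = -1.1374
Step 1: x-update.
Minimize 3*x^2 + 11*x + (2.0/2)*(x - 0.8131 - 1.1374)^2
FOC: (2*3 + 2.0)*x = -11 + 2.0*(0.8131 + 1.1374)
x^{k+1} = -0.8874
Step 2: z-update.
Minimize 5*z^2 - 3*z + (2.0/2)*(-0.8874 - z - 1.1374)^2
FOC: (2*5 + 2.0)*z = 3 + 2.0*(-0.8874 - 1.1374)
z^{k+1} = -0.0875
Step 3: u-update.
u^{k+1} = -1.1374 - 0.8874 + 0.0875 = -1.9373
Step 4: Primal residual = |-0.8874 + 0.0875| = 0.7999


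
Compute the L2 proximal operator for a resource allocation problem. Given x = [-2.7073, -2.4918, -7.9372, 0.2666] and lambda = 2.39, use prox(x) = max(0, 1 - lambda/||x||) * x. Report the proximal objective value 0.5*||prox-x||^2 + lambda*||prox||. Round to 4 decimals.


Step 1: Compute ||x||.
||x|| = 8.7526
Step 2: Compute scaling factor.
scale = max(0, 1 - 2.39/8.7526) = 0.7269
Step 3: prox(x) = [-1.968, -1.8114, -5.7699, 0.1938]
||prox(x)|| = 6.3626
Step 4: Proximal objective.
0.5*||prox-x||^2 = 2.8561
lambda*||prox|| = 15.2066
Total = 18.0628


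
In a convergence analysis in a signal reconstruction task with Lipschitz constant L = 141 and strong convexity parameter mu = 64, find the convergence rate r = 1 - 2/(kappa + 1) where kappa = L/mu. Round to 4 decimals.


Step 1: Compute the condition number.
kappa = L/mu = 141/64 = 2.2031
Step 2: Compute the convergence rate.
r = 1 - 2/(kappa + 1) = 1 - 2*mu/(L + mu) = (L - mu)/(L + mu) = 77/205 = 0.3756


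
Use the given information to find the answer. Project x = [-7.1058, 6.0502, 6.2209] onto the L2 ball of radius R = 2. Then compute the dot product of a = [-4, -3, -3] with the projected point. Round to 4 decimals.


Step 1: Compute ||x|| (intermediates to 6 decimals).
||x|| = sqrt((-7.1058)^2 + 6.0502^2 + 6.2209^2) = 11.215922
Step 2: Project.
Since ||x|| > R, scale = R/||x|| = 2/11.215922 = 0.178318, proj(x) = scale * x
proj(x) = [-1.267092, 1.07886, 1.109298]
Step 3: Dot product.
a^T * proj(x) = -4*(-1.267092) - 3*1.07886 - 3*1.109298 = -1.4961


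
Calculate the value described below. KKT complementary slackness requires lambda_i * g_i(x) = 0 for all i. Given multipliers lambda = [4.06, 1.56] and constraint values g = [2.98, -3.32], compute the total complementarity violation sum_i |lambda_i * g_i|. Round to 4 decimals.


KKT complementary slackness check:
lambda_1 * g_1 = 4.06 * 2.98 = 12.0988
lambda_2 * g_2 = 1.56 * -3.32 = -5.1792
Total violation = 12.0988 + 5.1792 = 17.278


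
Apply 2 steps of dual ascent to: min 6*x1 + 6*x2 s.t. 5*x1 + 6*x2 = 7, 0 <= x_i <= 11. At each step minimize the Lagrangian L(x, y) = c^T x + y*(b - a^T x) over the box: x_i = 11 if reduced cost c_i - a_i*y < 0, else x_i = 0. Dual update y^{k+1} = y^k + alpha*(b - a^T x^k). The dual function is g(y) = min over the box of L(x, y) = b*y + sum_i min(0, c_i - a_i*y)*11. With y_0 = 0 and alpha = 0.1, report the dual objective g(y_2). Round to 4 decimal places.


Dual ascent for LP: min 6*x1 + 6*x2, 5*x1 + 6*x2 = 7, 0 <= x_i <= 11
Step 1: y^k = 0.0, reduced costs: (6.0, 6.0)
  x^k = (0.0, 0.0), subgradient = b - a^T x = 7.0
  y^{k+1} = 0.0 + 0.1*7.0 = 0.7
Step 2: y^k = 0.7, reduced costs: (2.5, 1.8)
  x^k = (0.0, 0.0), subgradient = b - a^T x = 7.0
  y^{k+1} = 0.7 + 0.1*7.0 = 1.4
Dual objective at y_2 = 1.4: reduced costs (-1.0, -2.4), box minimizer x = (11.0, 11.0)
g(y_2) = b*y + (c1 - a1*y)*x1 + (c2 - a2*y)*x2 = 7*1.4 + (-1.0)*11.0 + (-2.4)*11.0 = 9.8 - 11.0 - 26.4 = -27.6


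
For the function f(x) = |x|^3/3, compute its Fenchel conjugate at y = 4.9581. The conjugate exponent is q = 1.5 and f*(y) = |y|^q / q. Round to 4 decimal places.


The conjugate exponent q satisfies 1/p + 1/q = 1.
p = 3, so q = 3/(3 - 1) = 1.5
|y|^q = 4.9581^1.5 = 11.0401
f*(4.9581) = 11.0401 / 1.5 = 7.3601


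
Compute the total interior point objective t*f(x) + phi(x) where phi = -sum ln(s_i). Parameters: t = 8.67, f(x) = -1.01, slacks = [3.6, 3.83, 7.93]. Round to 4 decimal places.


Step 1: Compute log-barrier.
ln values: [1.2809, 1.3429, 2.0707]
phi = -(1.2809 + 1.3429 + 2.0707) = -4.6945
Step 2: Compute augmented objective.
t*f(x) = 8.67*-1.01 = -8.7567
Total = -8.7567 - 4.6945 = -13.4512


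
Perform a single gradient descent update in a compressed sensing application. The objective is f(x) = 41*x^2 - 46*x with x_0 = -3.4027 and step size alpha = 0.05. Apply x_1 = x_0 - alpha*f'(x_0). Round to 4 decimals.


We compute the gradient at x_0 and apply the update.
f'(x) = 82*x - 46
f'(-3.4027) = 82*-3.4027 - 46 = -325.0214
x_1 = -3.4027 - 0.05*-325.0214 = 12.8484


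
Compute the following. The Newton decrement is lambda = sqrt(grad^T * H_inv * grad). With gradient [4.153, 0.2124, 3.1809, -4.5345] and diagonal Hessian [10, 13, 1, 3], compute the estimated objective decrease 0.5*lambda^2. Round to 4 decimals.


Step 1: H is diagonal, so H^(-1) * g = [0.4153, 0.0163, 3.1809, -1.5115].
Step 2: g^T H^(-1) g = sum_i g_i^2 / H_ii
  = (4.153)^2/10 + (0.2124)^2/13 + (3.1809)^2/1 + (-4.5345)^2/3
  = 1.7247 + 0.0035 + 10.1181 + 6.8539 = 18.7002
Step 3: Objective decrease = 0.5 * g^T H^(-1) g = 9.3501


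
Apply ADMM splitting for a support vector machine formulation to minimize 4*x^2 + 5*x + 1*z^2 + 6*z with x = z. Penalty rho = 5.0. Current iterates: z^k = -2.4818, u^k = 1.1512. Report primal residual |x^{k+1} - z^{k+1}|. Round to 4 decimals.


ADMM iteration with rho = 5.0, z^k = -2.4818, u^k = 1.1512
Step 1: x-update.
Minimize 4*x^2 + 5*x + (5.0/2)*(x + 2.4818 + 1.1512)^2
FOC: (2*4 + 5.0)*x = -5 + 5.0*(-2.4818 - 1.1512)
x^{k+1} = -1.7819
Step 2: z-update.
Minimize 1*z^2 + 6*z + (5.0/2)*(-1.7819 - z + 1.1512)^2
FOC: (2*1 + 5.0)*z = -6 + 5.0*(-1.7819 + 1.1512)
z^{k+1} = -1.3077
Step 3: u-update.
u^{k+1} = 1.1512 - 1.7819 + 1.3077 = 0.6769
Step 4: Primal residual = |-1.7819 + 1.3077| = 0.4743


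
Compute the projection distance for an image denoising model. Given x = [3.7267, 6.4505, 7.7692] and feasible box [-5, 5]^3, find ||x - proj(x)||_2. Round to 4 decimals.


Project each component onto [-5, 5].
clip(3.7267) = 3.7267, clip(6.4505) = 5.0, clip(7.7692) = 5.0
Projection = [3.7267, 5.0, 5.0]
Squared diffs: [0.0, 2.104, 7.6685]
Distance = sqrt(9.7725) = 3.1261


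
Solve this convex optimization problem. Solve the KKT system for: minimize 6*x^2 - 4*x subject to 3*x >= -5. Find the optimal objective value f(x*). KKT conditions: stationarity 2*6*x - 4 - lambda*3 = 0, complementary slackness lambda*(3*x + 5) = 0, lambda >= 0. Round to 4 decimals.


Step 1: Try lambda = 0 (constraint inactive).
Stationarity: 2*6*x - 4 = 0
x* = 4/(2*6) = 1/3 = 0.3333 (rounded; the exact value 1/3 is used below)
Check constraint: 3*0.3333 = 0.9999 >= -5 -- satisfied.
Step 2: Compute optimal value.
f(x*) = 6*(1/3)^2 - 4*(1/3) = -0.6667


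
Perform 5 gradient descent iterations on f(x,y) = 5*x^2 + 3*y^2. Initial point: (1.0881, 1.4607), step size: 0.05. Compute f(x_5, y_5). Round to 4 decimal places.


Gradient descent on f(x,y) = 5*x^2 + 3*y^2.
Starting point: (1.0881, 1.4607), alpha = 0.05
Step 1: grad_x = 2*5*1.0881 = 10.881, grad_y = 2*3*1.4607 = 8.7642
  x_1 = 1.0881 - 0.05*10.881 = 0.5441
  y_1 = 1.4607 - 0.05*8.7642 = 1.0225
Step 2: grad_x = 2*5*0.5441 = 5.4405, grad_y = 2*3*1.0225 = 6.1349
  x_2 = 0.5441 - 0.05*5.4405 = 0.272
  y_2 = 1.0225 - 0.05*6.1349 = 0.7157
Step 3: grad_x = 2*5*0.272 = 2.7203, grad_y = 2*3*0.7157 = 4.2945
  x_3 = 0.272 - 0.05*2.7203 = 0.136
  y_3 = 0.7157 - 0.05*4.2945 = 0.501
Step 4: grad_x = 2*5*0.136 = 1.3601, grad_y = 2*3*0.501 = 3.0061
  x_4 = 0.136 - 0.05*1.3601 = 0.068
  y_4 = 0.501 - 0.05*3.0061 = 0.3507
Step 5: grad_x = 2*5*0.068 = 0.6801, grad_y = 2*3*0.3507 = 2.1043
  x_5 = 0.068 - 0.05*0.6801 = 0.034
  y_5 = 0.3507 - 0.05*2.1043 = 0.2455
f(0.034, 0.2455) = 5*0.034^2 + 3*0.2455^2 = 0.1866


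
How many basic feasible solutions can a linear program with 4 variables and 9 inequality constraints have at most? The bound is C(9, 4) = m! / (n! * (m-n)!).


Each vertex corresponds to some choice of n active constraints out of m, so the number of vertices is at most C(m, n) = m! / (n!(m-n)!).
m = 9, n = 4
Numerator: 9 * 8 * 7 * 6
Denominator: 4! = 24
C(9, 4) = 126


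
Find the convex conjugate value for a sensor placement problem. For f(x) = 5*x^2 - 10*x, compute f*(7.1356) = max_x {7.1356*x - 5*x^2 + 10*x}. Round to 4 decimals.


f*(y) = sup_x {y*x - a*x^2 - b*x} = sup_x {(y-b)*x - a*x^2}
FOC: (y - b) - 2a*x = 0 => x* = (y - b)/(2a)
x* = (7.1356 + 10)/(2*5) = 1.7136
f*(7.1356) = (y-b)^2/(4a) = (7.1356 + 10)^2/(4*5)
= 293.6288/20 = 14.6814


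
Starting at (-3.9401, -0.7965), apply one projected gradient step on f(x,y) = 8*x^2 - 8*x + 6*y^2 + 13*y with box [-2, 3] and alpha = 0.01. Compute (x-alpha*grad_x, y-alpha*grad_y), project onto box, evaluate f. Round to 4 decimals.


Step 1: Compute gradient at (-3.9401, -0.7965).
grad_x = 2*8*-3.9401 - 8 = -71.0416
grad_y = 2*6*-0.7965 + 13 = 3.442
Step 2: Gradient step.
x_raw = -3.9401 - 0.01*-71.0416 = -3.2297
y_raw = -0.7965 - 0.01*3.442 = -0.8309
Step 3: Project onto [-2, 3].
x_proj = clip(-3.2297) = -2.0
y_proj = clip(-0.8309) = -0.8309
Step 4: Evaluate f.
f(-2.0, -0.8309) = 41.3406


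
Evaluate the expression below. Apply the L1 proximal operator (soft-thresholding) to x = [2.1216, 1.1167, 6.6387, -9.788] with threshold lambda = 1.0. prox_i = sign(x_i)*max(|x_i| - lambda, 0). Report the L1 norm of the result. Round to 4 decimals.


Soft-thresholding with lambda = 1.0:
prox(2.1216) = sign(2.1216)*max(|2.1216| - 1.0, 0) = 1.1216
prox(1.1167) = sign(1.1167)*max(|1.1167| - 1.0, 0) = 0.1167
prox(6.6387) = sign(6.6387)*max(|6.6387| - 1.0, 0) = 5.6387
prox(-9.788) = sign(-9.788)*max(|-9.788| - 1.0, 0) = -8.788
prox(x) = [1.1216, 0.1167, 5.6387, -8.788]
||prox(x)||_1 = 1.1216 + 0.1167 + 5.6387 + 8.788 = 15.665


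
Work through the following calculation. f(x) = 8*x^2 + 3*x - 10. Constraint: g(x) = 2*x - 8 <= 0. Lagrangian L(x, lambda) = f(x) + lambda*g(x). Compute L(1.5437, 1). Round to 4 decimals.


Step 1: Evaluate f(x).
f(1.5437) = 8*1.5437^2 + 3*1.5437 - 10 = 13.6952
Step 2: Evaluate g(x).
g(1.5437) = 2*1.5437 - 8 = -4.9126
Step 3: Compute Lagrangian.
L = 13.6952 + 1*-4.9126 = 8.7826


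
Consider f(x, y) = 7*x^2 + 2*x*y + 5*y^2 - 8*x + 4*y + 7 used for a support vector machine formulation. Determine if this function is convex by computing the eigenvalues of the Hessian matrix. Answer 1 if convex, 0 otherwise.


The Hessian of f(x,y) = 7*x^2 + 2*x*y + 5*y^2 - 8*x + 4*y + 7 is:
H = [[14, 2], [2, 10]]
Trace = 14 + 10 = 24
Determinant = 14*10 - (2)^2 = 136
Discriminant = (24)^2 - 4*136 = 32.0
Eigenvalues: lambda_1 = 9.1716, lambda_2 = 14.8284
The function is convex.

1


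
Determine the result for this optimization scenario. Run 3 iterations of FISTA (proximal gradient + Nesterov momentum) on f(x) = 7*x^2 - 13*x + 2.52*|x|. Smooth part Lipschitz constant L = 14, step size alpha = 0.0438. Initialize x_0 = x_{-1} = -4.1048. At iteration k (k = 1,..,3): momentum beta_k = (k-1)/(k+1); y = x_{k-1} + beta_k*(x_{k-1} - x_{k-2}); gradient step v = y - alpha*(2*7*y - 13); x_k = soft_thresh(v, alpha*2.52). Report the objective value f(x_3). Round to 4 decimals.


FISTA on f(x) = 7*x^2 - 13*x + 2.52*|x|
L = 14, alpha = 0.0438
Iteration 1: beta = 0.0, y = -4.1048 + 0.0*(-4.1048 + 4.1048) = -4.1048
  grad(y) = -70.4672, v = y - alpha*grad = -1.0183
  prox(v) = soft_thresh(-1.0183, 0.1104) = -0.908
Iteration 2: beta = 0.3333, y = -0.908 + 0.3333*(-0.908 + 4.1048) = 0.1577
  grad(y) = -10.7929, v = y - alpha*grad = 0.6304
  prox(v) = soft_thresh(0.6304, 0.1104) = 0.52
Iteration 3: beta = 0.5, y = 0.52 + 0.5*(0.52 + 0.908) = 1.234
  grad(y) = 4.2758, v = y - alpha*grad = 1.0467
  prox(v) = soft_thresh(1.0467, 0.1104) = 0.9363
f(x_3) = 7*0.9363^2 - 13*0.9363 + 2.52*|0.9363| = -3.6757


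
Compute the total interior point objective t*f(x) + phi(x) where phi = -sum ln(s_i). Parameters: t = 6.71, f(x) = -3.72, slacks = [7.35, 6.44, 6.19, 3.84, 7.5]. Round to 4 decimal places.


Step 1: Compute log-barrier.
ln values: [1.9947, 1.8625, 1.8229, 1.3455, 2.0149]
phi = -(1.9947 + 1.8625 + 1.8229 + 1.3455 + 2.0149) = -9.0405
Step 2: Compute augmented objective.
t*f(x) = 6.71*-3.72 = -24.9612
Total = -24.9612 - 9.0405 = -34.0017


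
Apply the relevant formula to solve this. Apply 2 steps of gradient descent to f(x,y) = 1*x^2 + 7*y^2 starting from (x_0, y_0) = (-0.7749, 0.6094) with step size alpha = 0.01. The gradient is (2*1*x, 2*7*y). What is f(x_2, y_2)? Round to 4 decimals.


Gradient descent on f(x,y) = 1*x^2 + 7*y^2.
Starting point: (-0.7749, 0.6094), alpha = 0.01
Step 1: grad_x = 2*1*-0.7749 = -1.5498, grad_y = 2*7*0.6094 = 8.5316
  x_1 = -0.7749 - 0.01*-1.5498 = -0.7594
  y_1 = 0.6094 - 0.01*8.5316 = 0.5241
Step 2: grad_x = 2*1*-0.7594 = -1.5188, grad_y = 2*7*0.5241 = 7.3372
  x_2 = -0.7594 - 0.01*-1.5188 = -0.7442
  y_2 = 0.5241 - 0.01*7.3372 = 0.4507
f(-0.7442, 0.4507) = 1*(-0.7442)^2 + 7*0.4507^2 = 1.9758


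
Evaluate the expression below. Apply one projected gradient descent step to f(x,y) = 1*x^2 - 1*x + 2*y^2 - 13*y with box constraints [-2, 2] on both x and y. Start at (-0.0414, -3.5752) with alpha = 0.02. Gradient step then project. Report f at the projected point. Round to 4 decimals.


Step 1: Compute gradient at (-0.0414, -3.5752).
grad_x = 2*1*-0.0414 - 1 = -1.0828
grad_y = 2*2*-3.5752 - 13 = -27.3008
Step 2: Gradient step.
x_raw = -0.0414 - 0.02*-1.0828 = -0.0197
y_raw = -3.5752 - 0.02*-27.3008 = -3.0292
Step 3: Project onto [-2, 2].
x_proj = clip(-0.0197) = -0.0197
y_proj = clip(-3.0292) = -2.0
Step 4: Evaluate f.
f(-0.0197, -2.0) = 34.0201


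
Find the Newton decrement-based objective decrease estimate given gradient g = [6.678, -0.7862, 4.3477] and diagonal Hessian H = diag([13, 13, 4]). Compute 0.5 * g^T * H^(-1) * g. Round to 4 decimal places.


Step 1: H is diagonal, so H^(-1) * g = [0.5137, -0.0605, 1.0869].
Step 2: g^T H^(-1) g = sum_i g_i^2 / H_ii
  = (6.678)^2/13 + (-0.7862)^2/13 + (4.3477)^2/4
  = 3.4304 + 0.0475 + 4.7256 = 8.2036
Step 3: Objective decrease = 0.5 * g^T H^(-1) g = 4.1018


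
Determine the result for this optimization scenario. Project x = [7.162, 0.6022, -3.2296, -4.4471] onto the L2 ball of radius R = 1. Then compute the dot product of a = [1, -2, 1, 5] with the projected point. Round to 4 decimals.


Step 1: Compute ||x|| (intermediates to 6 decimals).
||x|| = sqrt(7.162^2 + 0.6022^2 + (-3.2296)^2 + (-4.4471)^2) = 9.047867
Step 2: Project.
Since ||x|| > R, scale = R/||x|| = 1/9.047867 = 0.110523, proj(x) = scale * x
proj(x) = [0.791566, 0.066557, -0.356945, -0.491507]
Step 3: Dot product.
a^T * proj(x) = 1*0.791566 - 2*0.066557 + 1*(-0.356945) + 5*(-0.491507) = -2.156


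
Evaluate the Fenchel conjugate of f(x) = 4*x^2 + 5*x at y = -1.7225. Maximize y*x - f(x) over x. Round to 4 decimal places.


f*(y) = sup_x {y*x - a*x^2 - b*x} = sup_x {(y-b)*x - a*x^2}
FOC: (y - b) - 2a*x = 0 => x* = (y - b)/(2a)
x* = (-1.7225 - 5)/(2*4) = -0.8403
f*(-1.7225) = (y-b)^2/(4a) = (-1.7225 - 5)^2/(4*4)
= 45.192/16 = 2.8245


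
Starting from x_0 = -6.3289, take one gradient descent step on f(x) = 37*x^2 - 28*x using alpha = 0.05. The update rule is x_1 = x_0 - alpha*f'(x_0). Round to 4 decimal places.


We compute the gradient at x_0 and apply the update.
f'(x) = 74*x - 28
f'(-6.3289) = 74*-6.3289 - 28 = -496.3386
x_1 = -6.3289 - 0.05*-496.3386 = 18.488


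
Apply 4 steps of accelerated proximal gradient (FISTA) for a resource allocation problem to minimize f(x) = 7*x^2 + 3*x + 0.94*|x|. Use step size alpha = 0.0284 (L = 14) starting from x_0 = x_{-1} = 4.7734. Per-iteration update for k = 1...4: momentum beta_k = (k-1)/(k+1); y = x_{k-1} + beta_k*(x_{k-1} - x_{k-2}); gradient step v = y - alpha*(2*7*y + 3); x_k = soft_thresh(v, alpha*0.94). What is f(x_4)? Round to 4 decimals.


FISTA on f(x) = 7*x^2 + 3*x + 0.94*|x|
L = 14, alpha = 0.0284
Iteration 1: beta = 0.0, y = 4.7734 + 0.0*(4.7734 - 4.7734) = 4.7734
  grad(y) = 69.8276, v = y - alpha*grad = 2.7903
  prox(v) = soft_thresh(2.7903, 0.0267) = 2.7636
Iteration 2: beta = 0.3333, y = 2.7636 + 0.3333*(2.7636 - 4.7734) = 2.0937
  grad(y) = 32.3113, v = y - alpha*grad = 1.176
  prox(v) = soft_thresh(1.176, 0.0267) = 1.1493
Iteration 3: beta = 0.5, y = 1.1493 + 0.5*(1.1493 - 2.7636) = 0.3422
  grad(y) = 7.7907, v = y - alpha*grad = 0.1209
  prox(v) = soft_thresh(0.1209, 0.0267) = 0.0942
Iteration 4: beta = 0.6, y = 0.0942 + 0.6*(0.0942 - 1.1493) = -0.5388
  grad(y) = -4.5434, v = y - alpha*grad = -0.4098
  prox(v) = soft_thresh(-0.4098, 0.0267) = -0.3831
f(x_4) = 7*(-0.3831)^2 + 3*(-0.3831) + 0.94*|-0.3831| = 0.2381


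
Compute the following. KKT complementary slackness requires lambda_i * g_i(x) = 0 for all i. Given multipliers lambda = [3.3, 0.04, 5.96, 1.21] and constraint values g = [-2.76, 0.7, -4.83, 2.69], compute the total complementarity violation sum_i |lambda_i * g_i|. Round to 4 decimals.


KKT complementary slackness check:
lambda_1 * g_1 = 3.3 * -2.76 = -9.108
lambda_2 * g_2 = 0.04 * 0.7 = 0.028
lambda_3 * g_3 = 5.96 * -4.83 = -28.7868
lambda_4 * g_4 = 1.21 * 2.69 = 3.2549
Total violation = 9.108 + 0.028 + 28.7868 + 3.2549 = 41.1777


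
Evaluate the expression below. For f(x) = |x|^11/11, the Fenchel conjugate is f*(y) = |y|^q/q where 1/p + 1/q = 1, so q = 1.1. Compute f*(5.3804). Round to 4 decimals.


The conjugate exponent q satisfies 1/p + 1/q = 1.
p = 11, so q = 11/(11 - 1) = 1.1
|y|^q = 5.3804^1.1 = 6.3664
f*(5.3804) = 6.3664 / 1.1 = 5.7877


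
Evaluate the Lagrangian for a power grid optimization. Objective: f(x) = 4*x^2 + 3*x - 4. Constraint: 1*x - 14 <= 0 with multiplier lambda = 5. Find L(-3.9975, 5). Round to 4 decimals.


Step 1: Evaluate f(x).
f(-3.9975) = 4*(-3.9975)^2 + 3*(-3.9975) - 4 = 47.9275
Step 2: Evaluate g(x).
g(-3.9975) = 1*-3.9975 - 14 = -17.9975
Step 3: Compute Lagrangian.
L = 47.9275 + 5*-17.9975 = -42.06


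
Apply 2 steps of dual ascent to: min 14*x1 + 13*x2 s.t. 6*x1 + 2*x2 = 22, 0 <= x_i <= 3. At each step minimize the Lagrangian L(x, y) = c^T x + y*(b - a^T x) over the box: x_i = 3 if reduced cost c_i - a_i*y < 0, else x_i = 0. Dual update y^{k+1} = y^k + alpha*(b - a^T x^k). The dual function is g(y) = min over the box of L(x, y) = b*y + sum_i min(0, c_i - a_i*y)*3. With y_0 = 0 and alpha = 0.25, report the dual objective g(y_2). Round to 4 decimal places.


Dual ascent for LP: min 14*x1 + 13*x2, 6*x1 + 2*x2 = 22, 0 <= x_i <= 3
Step 1: y^k = 0.0, reduced costs: (14.0, 13.0)
  x^k = (0.0, 0.0), subgradient = b - a^T x = 22.0
  y^{k+1} = 0.0 + 0.25*22.0 = 5.5
Step 2: y^k = 5.5, reduced costs: (-19.0, 2.0)
  x^k = (3.0, 0.0), subgradient = b - a^T x = 4.0
  y^{k+1} = 5.5 + 0.25*4.0 = 6.5
Dual objective at y_2 = 6.5: reduced costs (-25.0, 0.0), box minimizer x = (3.0, 0.0)
g(y_2) = b*y + (c1 - a1*y)*x1 + (c2 - a2*y)*x2 = 22*6.5 + (-25.0)*3.0 + 0.0*0.0 = 143.0 - 75.0 + 0.0 = 68.0
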